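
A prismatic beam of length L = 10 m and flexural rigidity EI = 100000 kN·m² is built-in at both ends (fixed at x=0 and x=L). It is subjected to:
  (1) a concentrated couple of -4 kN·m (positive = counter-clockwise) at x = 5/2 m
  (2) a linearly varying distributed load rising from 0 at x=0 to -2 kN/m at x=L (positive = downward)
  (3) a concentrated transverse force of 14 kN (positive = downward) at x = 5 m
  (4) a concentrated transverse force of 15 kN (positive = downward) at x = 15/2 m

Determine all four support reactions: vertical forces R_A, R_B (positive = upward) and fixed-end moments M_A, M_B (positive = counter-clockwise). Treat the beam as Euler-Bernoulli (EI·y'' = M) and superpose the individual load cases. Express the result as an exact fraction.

R_A = 943/160 kN, M_A = 1787/96 kN·m, R_B = 2097/160 kN, M_B = -955/32 kN·m

Load 1 — applied couple M₀=-4 kN·m at a=5/2 m (b=L-a=15/2):
  R_A = 6M₀ab/L³ = 6·(-4)·(5/2)·(15/2)/10³ = -9/20 kN
  M_A = M₀b(2a-b)/L² = (-4)·(15/2)·(2·(5/2)-(15/2))/10² = 3/4 kN·m
  R_B = -6M₀ab/L³ = -6·(-4)·(5/2)·(15/2)/10³ = 9/20 kN
  M_B = M₀a(2b-a)/L² = (-4)·(5/2)·(2·(15/2)-(5/2))/10² = -5/4 kN·m
Load 2 — triangular load w₀=-2 kN/m (0→w₀ over full span):
  R_A = 3w₀L/20 = 3·(-2)·10/20 = -3 kN
  M_A = w₀L²/30 = (-2)·10²/30 = -20/3 kN·m
  R_B = 7w₀L/20 = 7·(-2)·10/20 = -7 kN
  M_B = -w₀L²/20 = -(-2)·10²/20 = 10 kN·m
Load 3 — point force P=14 kN at a=5 m (b=L-a=5):
  R_A = Pb²(3a+b)/L³ = 14·5²·(3·5+5)/10³ = 7 kN
  M_A = Pab²/L² = 14·5·5²/10² = 35/2 kN·m
  R_B = Pa²(a+3b)/L³ = 14·5²·(5+3·5)/10³ = 7 kN
  M_B = -Pa²b/L² = -14·5²·5/10² = -35/2 kN·m
Load 4 — point force P=15 kN at a=15/2 m (b=L-a=5/2):
  R_A = Pb²(3a+b)/L³ = 15·(5/2)²·(3·(15/2)+(5/2))/10³ = 75/32 kN
  M_A = Pab²/L² = 15·(15/2)·(5/2)²/10² = 225/32 kN·m
  R_B = Pa²(a+3b)/L³ = 15·(15/2)²·((15/2)+3·(5/2))/10³ = 405/32 kN
  M_B = -Pa²b/L² = -15·(15/2)²·(5/2)/10² = -675/32 kN·m
Superposition: R_A = 943/160 kN, M_A = 1787/96 kN·m, R_B = 2097/160 kN, M_B = -955/32 kN·m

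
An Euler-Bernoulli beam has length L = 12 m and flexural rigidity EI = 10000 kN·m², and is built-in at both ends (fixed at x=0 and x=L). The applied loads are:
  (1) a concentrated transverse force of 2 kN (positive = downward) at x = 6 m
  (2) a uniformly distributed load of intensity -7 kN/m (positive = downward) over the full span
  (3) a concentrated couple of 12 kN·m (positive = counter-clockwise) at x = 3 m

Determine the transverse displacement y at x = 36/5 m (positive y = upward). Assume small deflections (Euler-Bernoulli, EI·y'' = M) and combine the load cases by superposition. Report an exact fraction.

y(36/5) = 27711/781250 m

Load 1 — point force P=2 kN at a=6 m (b=L-a=6):
  y_1 = -Pa²(L-x)²(3bL-(3b+a)(L-x))/(6L³EI)  [x>a] = -2·6²·(12-(36/5))²·(3·6·12-(3·6+6)·(12-(36/5)))/(6·12³·10000) = -126/78125 m
Load 2 — uniform load w=-7 kN/m over full span:
  y_2 = -wx²(L-x)²/(24EI) = -(-7)·(36/5)²·(12-(36/5))²/(24·10000) = 13608/390625 m
Load 3 — applied couple M₀=12 kN·m at a=3 m (b=L-a=9):
  y_3 = (R_Ax³/6 - M_Ax²/2 - M₀(x-a)²/2)/EI  [x>a] with R_A=9/8, M_A=-9/4 = ((9/8)·(36/5)³/6 - (-9/4)·(36/5)²/2 - 12·((36/5)-3)²/2)/10000 = 351/156250 m
Superposition: y = Σ y_i = 27711/781250 m ≈ 0.035470 m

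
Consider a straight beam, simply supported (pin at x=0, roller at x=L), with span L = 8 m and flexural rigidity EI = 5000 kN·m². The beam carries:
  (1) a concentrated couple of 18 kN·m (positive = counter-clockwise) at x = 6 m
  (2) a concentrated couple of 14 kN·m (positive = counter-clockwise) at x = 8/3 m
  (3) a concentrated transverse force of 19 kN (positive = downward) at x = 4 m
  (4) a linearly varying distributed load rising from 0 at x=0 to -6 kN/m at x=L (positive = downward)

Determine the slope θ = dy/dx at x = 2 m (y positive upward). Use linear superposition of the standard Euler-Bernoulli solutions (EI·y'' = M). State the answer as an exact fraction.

Load 1 — applied couple M₀=18 kN·m at a=6 m (b=L-a=2):
  θ_1 = (M₀x²/(2L)+C₁)/EI  [x≤a] with C₁=M₀(3b²-L²)/(6L)=-39/2 = (18·2²/(2·8)+(-39/2))/5000 = -3/1000 rad
Load 2 — applied couple M₀=14 kN·m at a=8/3 m (b=L-a=16/3):
  θ_2 = (M₀x²/(2L)+C₁)/EI  [x≤a] with C₁=M₀(3b²-L²)/(6L)=56/9 = (14·2²/(2·8)+(56/9))/5000 = 7/3600 rad
Load 3 — point force P=19 kN at a=4 m (b=L-a=4):
  θ_3 = -Pb(L²-b²-3x²)/(6LEI)  [x≤a] = -19·4·(8²-4²-3·2²)/(6·8·5000) = -57/5000 rad
Load 4 — triangular load w₀=-6 kN/m (0→w₀ over full span):
  θ_4 = -w₀(7L⁴-30L²x²+15x⁴)/(360LEI) = -(-6)·(7·8⁴-30·8²·2²+15·2⁴)/(360·8·5000) = 1327/150000 rad
Superposition: θ = Σ θ_i = -203/56250 rad ≈ -0.003609 rad

θ(2) = -203/56250 rad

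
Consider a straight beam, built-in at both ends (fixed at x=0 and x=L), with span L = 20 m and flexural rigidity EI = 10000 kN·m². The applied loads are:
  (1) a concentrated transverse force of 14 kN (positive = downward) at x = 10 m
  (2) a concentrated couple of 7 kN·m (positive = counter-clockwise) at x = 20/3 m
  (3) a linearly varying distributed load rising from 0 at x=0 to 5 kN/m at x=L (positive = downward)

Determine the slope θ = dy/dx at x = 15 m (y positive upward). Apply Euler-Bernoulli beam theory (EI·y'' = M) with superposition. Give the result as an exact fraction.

θ(15) = 4643/192000 rad

Load 1 — point force P=14 kN at a=10 m (b=L-a=10):
  θ_1 = Pa²(L-x)(2bL-(3b+a)(L-x))/(2L³EI)  [x>a] = 14·10²·(20-15)·(2·10·20-(3·10+10)·(20-15))/(2·20³·10000) = 7/800 rad
Load 2 — applied couple M₀=7 kN·m at a=20/3 m (b=L-a=40/3):
  θ_2 = (R_Ax²/2 - M_Ax - M₀(x-a))/EI  [x>a] with R_A=7/15, M_A=0 = ((7/15)·15²/2 - 0·15 - 7·(15-(20/3)))/10000 = -7/12000 rad
Load 3 — triangular load w₀=5 kN/m (0→w₀ over full span):
  θ_3 = -w₀(2x(L-x)(L-2x)(x+2L)+x²(L-x)²)/(120LEI) = -5·(2·15·(20-15)·(20-2·15)·(15+2·20)+15²·(20-15)²)/(120·20·10000) = 41/2560 rad
Superposition: θ = Σ θ_i = 4643/192000 rad ≈ 0.024182 rad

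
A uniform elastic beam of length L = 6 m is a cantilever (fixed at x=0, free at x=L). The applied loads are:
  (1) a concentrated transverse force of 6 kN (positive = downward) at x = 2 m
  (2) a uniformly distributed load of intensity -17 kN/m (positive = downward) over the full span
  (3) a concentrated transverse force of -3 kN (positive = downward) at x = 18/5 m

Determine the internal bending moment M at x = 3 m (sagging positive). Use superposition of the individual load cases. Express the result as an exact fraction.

M(3) = 783/10 kN·m

Load 1 — point force P=6 kN at a=2 m (b=L-a=4):
  M_1 = 0  [x>a] = 0 kN·m
Load 2 — uniform load w=-17 kN/m over full span:
  M_2 = -w(L-x)²/2 = -(-17)·(6-3)²/2 = 153/2 kN·m
Load 3 — point force P=-3 kN at a=18/5 m (b=L-a=12/5):
  M_3 = -P(a-x)  [x≤a] = -(-3)·((18/5)-3) = 9/5 kN·m
Superposition: M = Σ M_i = 783/10 kN·m ≈ 78.300000 kN·m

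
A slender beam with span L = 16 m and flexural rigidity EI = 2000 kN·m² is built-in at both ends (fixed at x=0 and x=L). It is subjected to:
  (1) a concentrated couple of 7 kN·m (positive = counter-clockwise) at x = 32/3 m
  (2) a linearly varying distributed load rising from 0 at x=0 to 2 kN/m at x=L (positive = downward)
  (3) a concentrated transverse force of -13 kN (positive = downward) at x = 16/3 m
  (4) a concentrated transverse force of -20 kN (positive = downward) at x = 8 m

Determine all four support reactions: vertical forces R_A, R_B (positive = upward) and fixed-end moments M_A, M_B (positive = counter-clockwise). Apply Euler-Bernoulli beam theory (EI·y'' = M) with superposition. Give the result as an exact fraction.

Load 1 — applied couple M₀=7 kN·m at a=32/3 m (b=L-a=16/3):
  R_A = 6M₀ab/L³ = 6·7·(32/3)·(16/3)/16³ = 7/12 kN
  M_A = M₀b(2a-b)/L² = 7·(16/3)·(2·(32/3)-(16/3))/16² = 7/3 kN·m
  R_B = -6M₀ab/L³ = -6·7·(32/3)·(16/3)/16³ = -7/12 kN
  M_B = M₀a(2b-a)/L² = 7·(32/3)·(2·(16/3)-(32/3))/16² = 0 kN·m
Load 2 — triangular load w₀=2 kN/m (0→w₀ over full span):
  R_A = 3w₀L/20 = 3·2·16/20 = 24/5 kN
  M_A = w₀L²/30 = 2·16²/30 = 256/15 kN·m
  R_B = 7w₀L/20 = 7·2·16/20 = 56/5 kN
  M_B = -w₀L²/20 = -2·16²/20 = -128/5 kN·m
Load 3 — point force P=-13 kN at a=16/3 m (b=L-a=32/3):
  R_A = Pb²(3a+b)/L³ = (-13)·(32/3)²·(3·(16/3)+(32/3))/16³ = -260/27 kN
  M_A = Pab²/L² = (-13)·(16/3)·(32/3)²/16² = -832/27 kN·m
  R_B = Pa²(a+3b)/L³ = (-13)·(16/3)²·((16/3)+3·(32/3))/16³ = -91/27 kN
  M_B = -Pa²b/L² = -(-13)·(16/3)²·(32/3)/16² = 416/27 kN·m
Load 4 — point force P=-20 kN at a=8 m (b=L-a=8):
  R_A = Pb²(3a+b)/L³ = (-20)·8²·(3·8+8)/16³ = -10 kN
  M_A = Pab²/L² = (-20)·8·8²/16² = -40 kN·m
  R_B = Pa²(a+3b)/L³ = (-20)·8²·(8+3·8)/16³ = -10 kN
  M_B = -Pa²b/L² = -(-20)·8²·8/16² = 40 kN·m
Superposition: R_A = -7693/540 kN, M_A = -6941/135 kN·m, R_B = -1487/540 kN, M_B = 4024/135 kN·m

R_A = -7693/540 kN, M_A = -6941/135 kN·m, R_B = -1487/540 kN, M_B = 4024/135 kN·m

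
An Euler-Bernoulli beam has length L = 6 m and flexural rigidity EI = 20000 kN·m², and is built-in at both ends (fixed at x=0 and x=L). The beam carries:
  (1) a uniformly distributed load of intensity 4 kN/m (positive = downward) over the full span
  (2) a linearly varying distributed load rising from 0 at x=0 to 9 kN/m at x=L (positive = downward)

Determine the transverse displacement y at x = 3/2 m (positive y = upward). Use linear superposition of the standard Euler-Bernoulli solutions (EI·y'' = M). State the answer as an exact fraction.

Load 1 — uniform load w=4 kN/m over full span:
  y_1 = -wx²(L-x)²/(24EI) = -4·(3/2)²·(6-(3/2))²/(24·20000) = -243/640000 m
Load 2 — triangular load w₀=9 kN/m (0→w₀ over full span):
  y_2 = -w₀x²(L-x)²(x+2L)/(120LEI) = -9·(3/2)²·(6-(3/2))²·((3/2)+2·6)/(120·6·20000) = -19683/51200000 m
Superposition: y = Σ y_i = -39123/51200000 m ≈ -0.000764 m

y(3/2) = -39123/51200000 m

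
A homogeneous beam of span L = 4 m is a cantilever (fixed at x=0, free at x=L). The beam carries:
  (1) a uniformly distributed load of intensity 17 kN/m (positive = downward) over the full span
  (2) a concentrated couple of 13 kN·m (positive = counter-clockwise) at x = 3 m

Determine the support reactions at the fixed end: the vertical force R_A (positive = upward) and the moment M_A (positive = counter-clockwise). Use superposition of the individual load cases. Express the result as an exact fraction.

R_A = 68 kN, M_A = 123 kN·m

Load 1 — uniform load w=17 kN/m over full span:
  R_A = wL = 17·4 = 68 kN
  M_A = wL²/2 = 17·4²/2 = 136 kN·m
Load 2 — applied couple M₀=13 kN·m at a=3 m (b=L-a=1):
  R_A = 0 kN
  M_A = -M₀ = -13 kN·m
Superposition: R_A = 68 kN, M_A = 123 kN·m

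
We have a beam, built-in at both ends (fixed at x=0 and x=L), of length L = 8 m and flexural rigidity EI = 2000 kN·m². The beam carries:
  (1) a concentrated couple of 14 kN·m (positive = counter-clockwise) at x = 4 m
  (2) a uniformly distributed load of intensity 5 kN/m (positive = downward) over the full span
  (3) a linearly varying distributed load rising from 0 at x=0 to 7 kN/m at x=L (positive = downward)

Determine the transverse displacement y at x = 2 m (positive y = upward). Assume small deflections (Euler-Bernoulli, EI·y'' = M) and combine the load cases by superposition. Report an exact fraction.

y(2) = -131/5000 m

Load 1 — applied couple M₀=14 kN·m at a=4 m (b=L-a=4):
  y_1 = (R_Ax³/6 - M_Ax²/2)/EI  [x≤a] with R_A=21/8, M_A=7/2 = ((21/8)·2³/6 - (7/2)·2²/2)/2000 = -7/4000 m
Load 2 — uniform load w=5 kN/m over full span:
  y_2 = -wx²(L-x)²/(24EI) = -5·2²·(8-2)²/(24·2000) = -3/200 m
Load 3 — triangular load w₀=7 kN/m (0→w₀ over full span):
  y_3 = -w₀x²(L-x)²(x+2L)/(120LEI) = -7·2²·(8-2)²·(2+2·8)/(120·8·2000) = -189/20000 m
Superposition: y = Σ y_i = -131/5000 m ≈ -0.026200 m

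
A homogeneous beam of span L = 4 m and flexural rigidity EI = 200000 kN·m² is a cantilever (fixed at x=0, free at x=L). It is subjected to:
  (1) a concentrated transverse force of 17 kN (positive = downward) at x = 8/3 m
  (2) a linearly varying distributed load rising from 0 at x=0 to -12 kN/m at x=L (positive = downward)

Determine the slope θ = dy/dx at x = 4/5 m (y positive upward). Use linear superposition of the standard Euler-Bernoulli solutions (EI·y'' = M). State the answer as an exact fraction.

Load 1 — point force P=17 kN at a=8/3 m (b=L-a=4/3):
  θ_1 = -Px(2a-x)/(2EI)  [x≤a] = -17·(4/5)·(2·(8/3)-(4/5))/(2·200000) = -289/1875000 rad
Load 2 — triangular load w₀=-12 kN/m (0→w₀ over full span):
  θ_2 = (w₀Lx²/4-w₀L²x/3-w₀x⁴/(24L))/EI = ((-12)·4·(4/5)²/4-(-12)·4²·(4/5)/3-(-12)·(4/5)⁴/(24·4))/200000 = 851/3906250 rad
Superposition: θ = Σ θ_i = 2987/46875000 rad ≈ 0.000064 rad

θ(4/5) = 2987/46875000 rad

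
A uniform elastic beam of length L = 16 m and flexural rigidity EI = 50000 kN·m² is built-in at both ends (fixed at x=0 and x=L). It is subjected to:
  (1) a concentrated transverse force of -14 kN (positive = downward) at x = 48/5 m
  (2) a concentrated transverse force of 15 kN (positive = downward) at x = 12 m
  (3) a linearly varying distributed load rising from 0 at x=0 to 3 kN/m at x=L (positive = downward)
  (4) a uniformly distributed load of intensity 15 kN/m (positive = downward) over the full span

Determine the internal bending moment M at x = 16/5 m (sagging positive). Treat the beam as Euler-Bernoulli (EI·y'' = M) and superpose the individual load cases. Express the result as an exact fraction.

M(16/5) = -35999/2500 kN·m

Load 1 — point force P=-14 kN at a=48/5 m (b=L-a=32/5):
  M_1 = Pb²(3a+b)x/L³ - Pab²/L²  [x≤a] = (-14)·(32/5)²·(3·(48/5)+(32/5))·(16/5)/16³ - (-14)·(48/5)·(32/5)²/16² = 3584/625 kN·m
Load 2 — point force P=15 kN at a=12 m (b=L-a=4):
  M_2 = Pb²(3a+b)x/L³ - Pab²/L²  [x≤a] = 15·4²·(3·12+4)·(16/5)/16³ - 15·12·4²/16² = -15/4 kN·m
Load 3 — triangular load w₀=3 kN/m (0→w₀ over full span):
  M_3 = 3w₀Lx/20 - w₀L²/30 - w₀x³/(6L) = 3·3·16·(16/5)/20 - 3·16²/30 - 3·(16/5)³/(6·16) = -448/125 kN·m
Load 4 — uniform load w=15 kN/m over full span:
  M_4 = wLx/2 - wL²/12 - wx²/2 = 15·16·(16/5)/2 - 15·16²/12 - 15·(16/5)²/2 = -64/5 kN·m
Superposition: M = Σ M_i = -35999/2500 kN·m ≈ -14.399600 kN·m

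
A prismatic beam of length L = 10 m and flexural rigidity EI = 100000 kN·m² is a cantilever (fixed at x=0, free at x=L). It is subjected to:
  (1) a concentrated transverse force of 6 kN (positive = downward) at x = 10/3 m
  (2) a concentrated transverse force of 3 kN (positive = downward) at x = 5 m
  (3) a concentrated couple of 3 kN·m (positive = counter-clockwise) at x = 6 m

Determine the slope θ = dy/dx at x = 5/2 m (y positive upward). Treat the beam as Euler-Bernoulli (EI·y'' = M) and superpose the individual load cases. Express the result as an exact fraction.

θ(5/2) = -83/160000 rad

Load 1 — point force P=6 kN at a=10/3 m (b=L-a=20/3):
  θ_1 = -Px(2a-x)/(2EI)  [x≤a] = -6·(5/2)·(2·(10/3)-(5/2))/(2·100000) = -1/3200 rad
Load 2 — point force P=3 kN at a=5 m (b=L-a=5):
  θ_2 = -Px(2a-x)/(2EI)  [x≤a] = -3·(5/2)·(2·5-(5/2))/(2·100000) = -9/32000 rad
Load 3 — applied couple M₀=3 kN·m at a=6 m (b=L-a=4):
  θ_3 = M₀x/EI  [x≤a] = 3·(5/2)/100000 = 3/40000 rad
Superposition: θ = Σ θ_i = -83/160000 rad ≈ -0.000519 rad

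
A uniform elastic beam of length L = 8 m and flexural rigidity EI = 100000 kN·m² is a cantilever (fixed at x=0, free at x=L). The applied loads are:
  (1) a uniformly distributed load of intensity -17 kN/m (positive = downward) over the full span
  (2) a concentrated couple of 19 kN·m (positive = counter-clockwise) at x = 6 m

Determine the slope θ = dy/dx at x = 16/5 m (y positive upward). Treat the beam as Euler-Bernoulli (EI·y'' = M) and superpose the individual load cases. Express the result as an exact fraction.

θ(16/5) = 28081/2343750 rad

Load 1 — uniform load w=-17 kN/m over full span:
  θ_1 = -wx(x²-3Lx+3L²)/(6EI) = -(-17)·(16/5)·((16/5)²-3·8·(16/5)+3·8²)/(6·100000) = 13328/1171875 rad
Load 2 — applied couple M₀=19 kN·m at a=6 m (b=L-a=2):
  θ_2 = M₀x/EI  [x≤a] = 19·(16/5)/100000 = 19/31250 rad
Superposition: θ = Σ θ_i = 28081/2343750 rad ≈ 0.011981 rad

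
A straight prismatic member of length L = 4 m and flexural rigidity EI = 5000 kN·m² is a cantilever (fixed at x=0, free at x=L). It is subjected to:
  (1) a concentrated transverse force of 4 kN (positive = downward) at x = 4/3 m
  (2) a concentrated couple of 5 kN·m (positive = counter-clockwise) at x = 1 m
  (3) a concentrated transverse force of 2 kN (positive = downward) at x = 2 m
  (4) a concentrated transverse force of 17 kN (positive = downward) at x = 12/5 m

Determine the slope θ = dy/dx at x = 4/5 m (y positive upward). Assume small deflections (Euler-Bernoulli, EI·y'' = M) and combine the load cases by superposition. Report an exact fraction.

Load 1 — point force P=4 kN at a=4/3 m (b=L-a=8/3):
  θ_1 = -Px(2a-x)/(2EI)  [x≤a] = -4·(4/5)·(2·(4/3)-(4/5))/(2·5000) = -28/46875 rad
Load 2 — applied couple M₀=5 kN·m at a=1 m (b=L-a=3):
  θ_2 = M₀x/EI  [x≤a] = 5·(4/5)/5000 = 1/1250 rad
Load 3 — point force P=2 kN at a=2 m (b=L-a=2):
  θ_3 = -Px(2a-x)/(2EI)  [x≤a] = -2·(4/5)·(2·2-(4/5))/(2·5000) = -8/15625 rad
Load 4 — point force P=17 kN at a=12/5 m (b=L-a=8/5):
  θ_4 = -Px(2a-x)/(2EI)  [x≤a] = -17·(4/5)·(2·(12/5)-(4/5))/(2·5000) = -17/3125 rad
Superposition: θ = Σ θ_i = -539/93750 rad ≈ -0.005749 rad

θ(4/5) = -539/93750 rad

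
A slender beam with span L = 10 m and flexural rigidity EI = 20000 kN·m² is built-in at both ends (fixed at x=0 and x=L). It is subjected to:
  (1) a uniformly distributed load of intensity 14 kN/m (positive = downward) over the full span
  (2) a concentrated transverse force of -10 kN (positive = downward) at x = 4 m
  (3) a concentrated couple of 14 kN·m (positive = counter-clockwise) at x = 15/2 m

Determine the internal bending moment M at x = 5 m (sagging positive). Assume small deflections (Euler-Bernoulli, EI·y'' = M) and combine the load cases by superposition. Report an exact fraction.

M(5) = 323/6 kN·m

Load 1 — uniform load w=14 kN/m over full span:
  M_1 = wLx/2 - wL²/12 - wx²/2 = 14·10·5/2 - 14·10²/12 - 14·5²/2 = 175/3 kN·m
Load 2 — point force P=-10 kN at a=4 m (b=L-a=6):
  M_2 = Pa²(a+3b)(L-x)/L³ - Pa²b/L²  [x>a] = (-10)·4²·(4+3·6)·(10-5)/10³ - (-10)·4²·6/10² = -8 kN·m
Load 3 — applied couple M₀=14 kN·m at a=15/2 m (b=L-a=5/2):
  M_3 = R_Ax - M_A  [x≤a] with R_A=63/40, M_A=35/8 = (63/40)·5 - (35/8) = 7/2 kN·m
Superposition: M = Σ M_i = 323/6 kN·m ≈ 53.833333 kN·m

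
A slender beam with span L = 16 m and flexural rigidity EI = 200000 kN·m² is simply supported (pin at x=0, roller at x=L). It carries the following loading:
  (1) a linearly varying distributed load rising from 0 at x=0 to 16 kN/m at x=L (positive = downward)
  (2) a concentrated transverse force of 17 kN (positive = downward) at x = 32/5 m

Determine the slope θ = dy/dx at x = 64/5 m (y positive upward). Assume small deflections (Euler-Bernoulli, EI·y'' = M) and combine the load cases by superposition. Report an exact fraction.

Load 1 — triangular load w₀=16 kN/m (0→w₀ over full span):
  θ_1 = -w₀(7L⁴-30L²x²+15x⁴)/(360LEI) = -16·(7·16⁴-30·16²·(64/5)²+15·(64/5)⁴)/(360·16·200000) = 96896/17578125 rad
Load 2 — point force P=17 kN at a=32/5 m (b=L-a=48/5):
  θ_2 = -Pa(2L²-6Lx+3x²+a²)/(6LEI)  [x>a] = -17·(32/5)·(2·16²-6·16·(64/5)+3·(64/5)²+(32/5)²)/(6·16·200000) = 408/390625 rad
Superposition: θ = Σ θ_i = 115256/17578125 rad ≈ 0.006557 rad

θ(64/5) = 115256/17578125 rad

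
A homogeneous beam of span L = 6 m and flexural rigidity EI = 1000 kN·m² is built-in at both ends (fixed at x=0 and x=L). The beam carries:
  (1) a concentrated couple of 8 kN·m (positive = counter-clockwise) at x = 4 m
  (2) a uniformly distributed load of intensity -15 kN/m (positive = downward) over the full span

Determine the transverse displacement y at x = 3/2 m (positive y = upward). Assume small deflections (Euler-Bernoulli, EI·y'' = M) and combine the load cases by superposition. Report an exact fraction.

y(3/2) = 3389/128000 m

Load 1 — applied couple M₀=8 kN·m at a=4 m (b=L-a=2):
  y_1 = (R_Ax³/6 - M_Ax²/2)/EI  [x≤a] with R_A=16/9, M_A=8/3 = ((16/9)·(3/2)³/6 - (8/3)·(3/2)²/2)/1000 = -1/500 m
Load 2 — uniform load w=-15 kN/m over full span:
  y_2 = -wx²(L-x)²/(24EI) = -(-15)·(3/2)²·(6-(3/2))²/(24·1000) = 729/25600 m
Superposition: y = Σ y_i = 3389/128000 m ≈ 0.026477 m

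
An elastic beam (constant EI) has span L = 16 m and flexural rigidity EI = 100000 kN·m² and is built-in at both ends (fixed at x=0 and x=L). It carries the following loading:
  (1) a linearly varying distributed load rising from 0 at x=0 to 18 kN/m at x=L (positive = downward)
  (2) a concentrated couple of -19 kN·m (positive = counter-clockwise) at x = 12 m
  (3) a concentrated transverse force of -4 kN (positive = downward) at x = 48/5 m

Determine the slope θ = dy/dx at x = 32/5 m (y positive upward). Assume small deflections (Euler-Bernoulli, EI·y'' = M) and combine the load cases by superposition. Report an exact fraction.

Load 1 — triangular load w₀=18 kN/m (0→w₀ over full span):
  θ_1 = -w₀(2x(L-x)(L-2x)(x+2L)+x²(L-x)²)/(120LEI) = -18·(2·(32/5)·(16-(32/5))·(16-2·(32/5))·((32/5)+2·16)+(32/5)²·(16-(32/5))²)/(120·16·100000) = -3456/1953125 rad
Load 2 — applied couple M₀=-19 kN·m at a=12 m (b=L-a=4):
  θ_2 = (R_Ax²/2 - M_Ax)/EI  [x≤a] with R_A=-171/128, M_A=-95/16 = ((-171/128)·(32/5)²/2 - (-95/16)·(32/5))/100000 = 133/1250000 rad
Load 3 — point force P=-4 kN at a=48/5 m (b=L-a=32/5):
  θ_3 = -Pb²x(2aL-(3a+b)x)/(2L³EI)  [x≤a] = -(-4)·(32/5)²·(32/5)·(2·(48/5)·16-(3·(48/5)+(32/5))·(32/5))/(2·16³·100000) = 1024/9765625 rad
Superposition: θ = Σ θ_i = -243471/156250000 rad ≈ -0.001558 rad

θ(32/5) = -243471/156250000 rad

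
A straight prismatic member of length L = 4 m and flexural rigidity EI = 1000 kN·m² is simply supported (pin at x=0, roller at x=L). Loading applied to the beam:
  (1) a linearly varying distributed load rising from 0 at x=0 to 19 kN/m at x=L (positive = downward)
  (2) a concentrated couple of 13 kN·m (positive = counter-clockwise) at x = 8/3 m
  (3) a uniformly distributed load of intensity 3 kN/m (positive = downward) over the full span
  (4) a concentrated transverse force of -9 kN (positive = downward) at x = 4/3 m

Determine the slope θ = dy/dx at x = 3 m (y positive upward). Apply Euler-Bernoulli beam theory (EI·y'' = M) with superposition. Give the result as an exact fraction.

θ(3) = 10429/480000 rad

Load 1 — triangular load w₀=19 kN/m (0→w₀ over full span):
  θ_1 = -w₀(7L⁴-30L²x²+15x⁴)/(360LEI) = -19·(7·4⁴-30·4²·3²+15·3⁴)/(360·4·1000) = 24947/1440000 rad
Load 2 — applied couple M₀=13 kN·m at a=8/3 m (b=L-a=4/3):
  θ_2 = (M₀x²/(2L)-M₀(x-a)+C₁)/EI  [x>a] with C₁=M₀(3b²-L²)/(6L)=-52/9 = (13·3²/(2·4)-13·(3-(8/3))+(-52/9))/1000 = 13/2880 rad
Load 3 — uniform load w=3 kN/m over full span:
  θ_3 = -w(L³-6Lx²+4x³)/(24EI) = -3·(4³-6·4·3²+4·3³)/(24·1000) = 11/2000 rad
Load 4 — point force P=-9 kN at a=4/3 m (b=L-a=8/3):
  θ_4 = -Pa(2L²-6Lx+3x²+a²)/(6LEI)  [x>a] = -(-9)·(4/3)·(2·4²-6·4·3+3·3²+(4/3)²)/(6·4·1000) = -101/18000 rad
Superposition: θ = Σ θ_i = 10429/480000 rad ≈ 0.021727 rad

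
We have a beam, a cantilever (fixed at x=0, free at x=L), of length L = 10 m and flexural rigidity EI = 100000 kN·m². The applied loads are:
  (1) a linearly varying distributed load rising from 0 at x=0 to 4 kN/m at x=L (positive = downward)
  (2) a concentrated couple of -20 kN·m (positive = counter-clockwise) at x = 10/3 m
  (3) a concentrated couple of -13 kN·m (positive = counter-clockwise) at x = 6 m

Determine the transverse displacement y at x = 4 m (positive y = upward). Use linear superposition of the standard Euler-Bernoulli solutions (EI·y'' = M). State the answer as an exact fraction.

y(4) = -7849/703125 m

Load 1 — triangular load w₀=4 kN/m (0→w₀ over full span):
  y_1 = (w₀Lx³/12-w₀L²x²/6-w₀x⁵/(120L))/EI = (4·10·4³/12-4·10²·4²/6-4·4⁵/(120·10))/100000 = -2008/234375 m
Load 2 — applied couple M₀=-20 kN·m at a=10/3 m (b=L-a=20/3):
  y_2 = M₀a(2x-a)/(2EI)  [x>a] = (-20)·(10/3)·(2·4-(10/3))/(2·100000) = -7/4500 m
Load 3 — applied couple M₀=-13 kN·m at a=6 m (b=L-a=4):
  y_3 = M₀x²/(2EI)  [x≤a] = (-13)·4²/(2·100000) = -13/12500 m
Superposition: y = Σ y_i = -7849/703125 m ≈ -0.011163 m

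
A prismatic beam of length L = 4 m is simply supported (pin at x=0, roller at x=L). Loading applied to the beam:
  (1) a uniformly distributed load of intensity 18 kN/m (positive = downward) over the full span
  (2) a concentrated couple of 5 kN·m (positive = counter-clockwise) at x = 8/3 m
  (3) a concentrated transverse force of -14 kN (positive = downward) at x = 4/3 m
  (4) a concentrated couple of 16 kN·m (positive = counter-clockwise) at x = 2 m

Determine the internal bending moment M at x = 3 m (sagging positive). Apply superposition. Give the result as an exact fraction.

M(3) = 205/12 kN·m

Load 1 — uniform load w=18 kN/m over full span:
  M_1 = wx(L-x)/2 = 18·3·(4-3)/2 = 27 kN·m
Load 2 — applied couple M₀=5 kN·m at a=8/3 m (b=L-a=4/3):
  M_2 = M₀x/L - M₀  [x>a] = 5·3/4 - 5 = -5/4 kN·m
Load 3 — point force P=-14 kN at a=4/3 m (b=L-a=8/3):
  M_3 = Pa(L-x)/L  [x>a] = (-14)·(4/3)·(4-3)/4 = -14/3 kN·m
Load 4 — applied couple M₀=16 kN·m at a=2 m (b=L-a=2):
  M_4 = M₀x/L - M₀  [x>a] = 16·3/4 - 16 = -4 kN·m
Superposition: M = Σ M_i = 205/12 kN·m ≈ 17.083333 kN·m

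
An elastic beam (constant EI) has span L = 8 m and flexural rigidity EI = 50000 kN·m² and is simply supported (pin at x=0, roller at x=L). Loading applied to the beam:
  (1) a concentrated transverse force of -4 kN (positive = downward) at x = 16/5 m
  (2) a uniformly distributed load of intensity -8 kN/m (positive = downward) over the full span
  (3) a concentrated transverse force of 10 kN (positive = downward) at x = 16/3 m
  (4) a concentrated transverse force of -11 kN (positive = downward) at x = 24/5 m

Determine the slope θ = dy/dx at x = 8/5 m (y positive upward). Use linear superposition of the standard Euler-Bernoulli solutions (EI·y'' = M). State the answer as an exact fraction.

θ(8/5) = 98044/31640625 rad

Load 1 — point force P=-4 kN at a=16/5 m (b=L-a=24/5):
  θ_1 = -Pb(L²-b²-3x²)/(6LEI)  [x≤a] = -(-4)·(24/5)·(8²-(24/5)²-3·(8/5)²)/(6·8·50000) = 104/390625 rad
Load 2 — uniform load w=-8 kN/m over full span:
  θ_2 = -w(L³-6Lx²+4x³)/(24EI) = -(-8)·(8³-6·8·(8/5)²+4·(8/5)³)/(24·50000) = 1056/390625 rad
Load 3 — point force P=10 kN at a=16/3 m (b=L-a=8/3):
  θ_3 = -Pb(L²-b²-3x²)/(6LEI)  [x≤a] = -10·(8/3)·(8²-(8/3)²-3·(8/5)²)/(6·8·50000) = -692/1265625 rad
Load 4 — point force P=-11 kN at a=24/5 m (b=L-a=16/5):
  θ_4 = -Pb(L²-b²-3x²)/(6LEI)  [x≤a] = -(-11)·(16/5)·(8²-(16/5)²-3·(8/5)²)/(6·8·50000) = 264/390625 rad
Superposition: θ = Σ θ_i = 98044/31640625 rad ≈ 0.003099 rad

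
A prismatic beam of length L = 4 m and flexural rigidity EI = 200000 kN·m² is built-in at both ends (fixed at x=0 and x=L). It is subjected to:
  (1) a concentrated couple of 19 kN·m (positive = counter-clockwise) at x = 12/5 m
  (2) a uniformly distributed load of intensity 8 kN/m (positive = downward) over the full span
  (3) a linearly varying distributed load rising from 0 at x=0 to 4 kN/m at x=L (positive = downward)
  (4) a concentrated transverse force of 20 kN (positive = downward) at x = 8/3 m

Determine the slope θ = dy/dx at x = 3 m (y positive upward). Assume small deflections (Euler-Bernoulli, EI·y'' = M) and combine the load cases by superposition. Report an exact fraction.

Load 1 — applied couple M₀=19 kN·m at a=12/5 m (b=L-a=8/5):
  θ_1 = (R_Ax²/2 - M_Ax - M₀(x-a))/EI  [x>a] with R_A=171/25, M_A=152/25 = ((171/25)·3²/2 - (152/25)·3 - 19·(3-(12/5)))/200000 = 57/10000000 rad
Load 2 — uniform load w=8 kN/m over full span:
  θ_2 = -wx(L-x)(L-2x)/(12EI) = -8·3·(4-3)·(4-2·3)/(12·200000) = 1/50000 rad
Load 3 — triangular load w₀=4 kN/m (0→w₀ over full span):
  θ_3 = -w₀(2x(L-x)(L-2x)(x+2L)+x²(L-x)²)/(120LEI) = -4·(2·3·(4-3)·(4-2·3)·(3+2·4)+3²·(4-3)²)/(120·4·200000) = 41/8000000 rad
Load 4 — point force P=20 kN at a=8/3 m (b=L-a=4/3):
  θ_4 = Pa²(L-x)(2bL-(3b+a)(L-x))/(2L³EI)  [x>a] = 20·(8/3)²·(4-3)·(2·(4/3)·4-(3·(4/3)+(8/3))·(4-3))/(2·4³·200000) = 1/45000 rad
Superposition: θ = Σ θ_i = 19097/360000000 rad ≈ 0.000053 rad

θ(3) = 19097/360000000 rad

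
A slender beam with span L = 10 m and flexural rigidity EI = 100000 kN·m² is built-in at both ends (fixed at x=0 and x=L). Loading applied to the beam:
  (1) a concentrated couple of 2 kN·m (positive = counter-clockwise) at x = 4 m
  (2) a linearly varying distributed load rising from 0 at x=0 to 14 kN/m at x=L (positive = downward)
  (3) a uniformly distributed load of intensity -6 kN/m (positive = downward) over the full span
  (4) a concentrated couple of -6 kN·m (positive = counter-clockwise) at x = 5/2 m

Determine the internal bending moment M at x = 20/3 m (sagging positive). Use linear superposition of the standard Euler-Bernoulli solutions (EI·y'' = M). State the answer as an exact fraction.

M(20/3) = 122891/16200 kN·m

Load 1 — applied couple M₀=2 kN·m at a=4 m (b=L-a=6):
  M_1 = R_Ax - M_A - M₀  [x>a] with R_A=36/125, M_A=6/25 = (36/125)·(20/3) - (6/25) - 2 = -8/25 kN·m
Load 2 — triangular load w₀=14 kN/m (0→w₀ over full span):
  M_2 = 3w₀Lx/20 - w₀L²/30 - w₀x³/(6L) = 3·14·10·(20/3)/20 - 14·10²/30 - 14·(20/3)³/(6·10) = 1960/81 kN·m
Load 3 — uniform load w=-6 kN/m over full span:
  M_3 = wLx/2 - wL²/12 - wx²/2 = (-6)·10·(20/3)/2 - (-6)·10²/12 - (-6)·(20/3)²/2 = -50/3 kN·m
Load 4 — applied couple M₀=-6 kN·m at a=5/2 m (b=L-a=15/2):
  M_4 = R_Ax - M_A - M₀  [x>a] with R_A=-27/40, M_A=9/8 = (-27/40)·(20/3) - (9/8) - (-6) = 3/8 kN·m
Superposition: M = Σ M_i = 122891/16200 kN·m ≈ 7.585864 kN·m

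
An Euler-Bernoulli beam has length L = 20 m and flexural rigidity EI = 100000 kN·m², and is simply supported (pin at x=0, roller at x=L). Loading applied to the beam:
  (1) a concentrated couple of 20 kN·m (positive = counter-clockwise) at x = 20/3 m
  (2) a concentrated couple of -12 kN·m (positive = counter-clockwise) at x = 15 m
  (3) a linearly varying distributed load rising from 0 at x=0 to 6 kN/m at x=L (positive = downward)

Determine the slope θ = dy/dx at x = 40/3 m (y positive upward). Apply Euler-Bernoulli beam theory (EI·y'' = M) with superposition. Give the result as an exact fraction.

θ(40/3) = 2633/648000 rad

Load 1 — applied couple M₀=20 kN·m at a=20/3 m (b=L-a=40/3):
  θ_1 = (M₀x²/(2L)-M₀(x-a)+C₁)/EI  [x>a] with C₁=M₀(3b²-L²)/(6L)=200/9 = (20·(40/3)²/(2·20)-20·((40/3)-(20/3))+(200/9))/100000 = -1/4500 rad
Load 2 — applied couple M₀=-12 kN·m at a=15 m (b=L-a=5):
  θ_2 = (M₀x²/(2L)+C₁)/EI  [x≤a] with C₁=M₀(3b²-L²)/(6L)=65/2 = ((-12)·(40/3)²/(2·20)+(65/2))/100000 = -1/4800 rad
Load 3 — triangular load w₀=6 kN/m (0→w₀ over full span):
  θ_3 = -w₀(7L⁴-30L²x²+15x⁴)/(360LEI) = -6·(7·20⁴-30·20²·(40/3)²+15·(40/3)⁴)/(360·20·100000) = 91/20250 rad
Superposition: θ = Σ θ_i = 2633/648000 rad ≈ 0.004063 rad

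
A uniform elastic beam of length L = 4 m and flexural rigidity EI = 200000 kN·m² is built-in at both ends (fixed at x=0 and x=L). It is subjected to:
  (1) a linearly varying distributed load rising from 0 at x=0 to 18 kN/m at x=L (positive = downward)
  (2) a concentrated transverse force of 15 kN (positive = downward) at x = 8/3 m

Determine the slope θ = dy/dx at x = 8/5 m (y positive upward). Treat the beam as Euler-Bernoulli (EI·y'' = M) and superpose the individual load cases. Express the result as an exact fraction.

θ(8/5) = -287/11718750 rad

Load 1 — triangular load w₀=18 kN/m (0→w₀ over full span):
  θ_1 = -w₀(2x(L-x)(L-2x)(x+2L)+x²(L-x)²)/(120LEI) = -18·(2·(8/5)·(4-(8/5))·(4-2·(8/5))·((8/5)+2·4)+(8/5)²·(4-(8/5))²)/(120·4·200000) = -27/1953125 rad
Load 2 — point force P=15 kN at a=8/3 m (b=L-a=4/3):
  θ_2 = -Pb²x(2aL-(3a+b)x)/(2L³EI)  [x≤a] = -15·(4/3)²·(8/5)·(2·(8/3)·4-(3·(8/3)+(4/3))·(8/5))/(2·4³·200000) = -1/93750 rad
Superposition: θ = Σ θ_i = -287/11718750 rad ≈ -0.000024 rad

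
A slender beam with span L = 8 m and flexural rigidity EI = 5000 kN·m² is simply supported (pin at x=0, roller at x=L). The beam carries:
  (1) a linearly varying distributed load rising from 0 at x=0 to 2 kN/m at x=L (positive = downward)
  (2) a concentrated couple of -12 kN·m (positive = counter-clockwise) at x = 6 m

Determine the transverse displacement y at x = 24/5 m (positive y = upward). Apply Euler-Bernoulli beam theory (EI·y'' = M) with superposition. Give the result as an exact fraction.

Load 1 — triangular load w₀=2 kN/m (0→w₀ over full span):
  y_1 = -w₀x(7L⁴-10L²x²+3x⁴)/(360LEI) = -2·(24/5)·(7·8⁴-10·8²·(24/5)²+3·(24/5)⁴)/(360·8·5000) = -303104/29296875 m
Load 2 — applied couple M₀=-12 kN·m at a=6 m (b=L-a=2):
  y_2 = (M₀x³/(6L)+C₁x)/EI  [x≤a] with C₁=M₀(3b²-L²)/(6L)=13 = ((-12)·(24/5)³/(6·8)+13·(24/5))/5000 = 543/78125 m
Superposition: y = Σ y_i = -99479/29296875 m ≈ -0.003396 m

y(24/5) = -99479/29296875 m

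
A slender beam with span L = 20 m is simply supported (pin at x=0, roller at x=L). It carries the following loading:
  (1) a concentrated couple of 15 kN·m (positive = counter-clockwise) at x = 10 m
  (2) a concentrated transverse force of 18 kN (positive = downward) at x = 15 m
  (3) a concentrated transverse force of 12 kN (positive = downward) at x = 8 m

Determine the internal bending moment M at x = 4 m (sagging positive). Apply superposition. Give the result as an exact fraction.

Load 1 — applied couple M₀=15 kN·m at a=10 m (b=L-a=10):
  M_1 = M₀x/L  [x≤a] = 15·4/20 = 3 kN·m
Load 2 — point force P=18 kN at a=15 m (b=L-a=5):
  M_2 = Pbx/L  [x≤a] = 18·5·4/20 = 18 kN·m
Load 3 — point force P=12 kN at a=8 m (b=L-a=12):
  M_3 = Pbx/L  [x≤a] = 12·12·4/20 = 144/5 kN·m
Superposition: M = Σ M_i = 249/5 kN·m ≈ 49.800000 kN·m

M(4) = 249/5 kN·m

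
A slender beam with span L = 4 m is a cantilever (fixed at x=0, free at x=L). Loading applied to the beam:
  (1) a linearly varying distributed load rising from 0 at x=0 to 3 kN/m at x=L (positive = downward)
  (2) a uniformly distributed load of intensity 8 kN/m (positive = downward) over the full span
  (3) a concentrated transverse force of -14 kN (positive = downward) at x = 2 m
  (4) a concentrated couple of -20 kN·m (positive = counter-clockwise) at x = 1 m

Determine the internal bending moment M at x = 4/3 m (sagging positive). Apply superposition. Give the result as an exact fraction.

Load 1 — triangular load w₀=3 kN/m (0→w₀ over full span):
  M_1 = w₀Lx/2 - w₀L²/3 - w₀x³/(6L) = 3·4·(4/3)/2 - 3·4²/3 - 3·(4/3)³/(6·4) = -224/27 kN·m
Load 2 — uniform load w=8 kN/m over full span:
  M_2 = -w(L-x)²/2 = -8·(4-(4/3))²/2 = -256/9 kN·m
Load 3 — point force P=-14 kN at a=2 m (b=L-a=2):
  M_3 = -P(a-x)  [x≤a] = -(-14)·(2-(4/3)) = 28/3 kN·m
Load 4 — applied couple M₀=-20 kN·m at a=1 m (b=L-a=3):
  M_4 = 0  [x>a] = 0 kN·m
Superposition: M = Σ M_i = -740/27 kN·m ≈ -27.407407 kN·m

M(4/3) = -740/27 kN·m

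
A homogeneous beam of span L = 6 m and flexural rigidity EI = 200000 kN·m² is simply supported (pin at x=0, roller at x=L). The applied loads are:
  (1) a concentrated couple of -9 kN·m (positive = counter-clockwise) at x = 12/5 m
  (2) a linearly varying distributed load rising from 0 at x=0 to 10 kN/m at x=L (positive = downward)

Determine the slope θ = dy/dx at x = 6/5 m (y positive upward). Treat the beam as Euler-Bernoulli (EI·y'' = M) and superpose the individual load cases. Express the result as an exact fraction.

Load 1 — applied couple M₀=-9 kN·m at a=12/5 m (b=L-a=18/5):
  θ_1 = (M₀x²/(2L)+C₁)/EI  [x≤a] with C₁=M₀(3b²-L²)/(6L)=-18/25 = ((-9)·(6/5)²/(2·6)+(-18/25))/200000 = -9/1000000 rad
Load 2 — triangular load w₀=10 kN/m (0→w₀ over full span):
  θ_2 = -w₀(7L⁴-30L²x²+15x⁴)/(360LEI) = -10·(7·6⁴-30·6²·(6/5)²+15·(6/5)⁴)/(360·6·200000) = -273/1562500 rad
Superposition: θ = Σ θ_i = -4593/25000000 rad ≈ -0.000184 rad

θ(6/5) = -4593/25000000 rad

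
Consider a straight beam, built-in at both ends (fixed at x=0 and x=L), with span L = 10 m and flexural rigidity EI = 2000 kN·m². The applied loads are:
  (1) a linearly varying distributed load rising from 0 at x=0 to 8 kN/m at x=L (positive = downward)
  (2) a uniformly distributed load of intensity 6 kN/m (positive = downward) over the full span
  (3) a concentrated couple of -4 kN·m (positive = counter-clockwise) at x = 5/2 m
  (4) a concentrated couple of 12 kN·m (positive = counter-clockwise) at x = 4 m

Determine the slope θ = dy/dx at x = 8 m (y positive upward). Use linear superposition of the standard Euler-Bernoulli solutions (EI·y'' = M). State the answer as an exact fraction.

Load 1 — triangular load w₀=8 kN/m (0→w₀ over full span):
  θ_1 = -w₀(2x(L-x)(L-2x)(x+2L)+x²(L-x)²)/(120LEI) = -8·(2·8·(10-8)·(10-2·8)·(8+2·10)+8²·(10-8)²)/(120·10·2000) = 32/1875 rad
Load 2 — uniform load w=6 kN/m over full span:
  θ_2 = -wx(L-x)(L-2x)/(12EI) = -6·8·(10-8)·(10-2·8)/(12·2000) = 3/125 rad
Load 3 — applied couple M₀=-4 kN·m at a=5/2 m (b=L-a=15/2):
  θ_3 = (R_Ax²/2 - M_Ax - M₀(x-a))/EI  [x>a] with R_A=-9/20, M_A=3/4 = ((-9/20)·8²/2 - (3/4)·8 - (-4)·(8-(5/2)))/2000 = 1/1250 rad
Load 4 — applied couple M₀=12 kN·m at a=4 m (b=L-a=6):
  θ_4 = (R_Ax²/2 - M_Ax - M₀(x-a))/EI  [x>a] with R_A=216/125, M_A=36/25 = ((216/125)·8²/2 - (36/25)·8 - 12·(8-4))/2000 = -33/15625 rad
Superposition: θ = Σ θ_i = 3727/93750 rad ≈ 0.039755 rad

θ(8) = 3727/93750 rad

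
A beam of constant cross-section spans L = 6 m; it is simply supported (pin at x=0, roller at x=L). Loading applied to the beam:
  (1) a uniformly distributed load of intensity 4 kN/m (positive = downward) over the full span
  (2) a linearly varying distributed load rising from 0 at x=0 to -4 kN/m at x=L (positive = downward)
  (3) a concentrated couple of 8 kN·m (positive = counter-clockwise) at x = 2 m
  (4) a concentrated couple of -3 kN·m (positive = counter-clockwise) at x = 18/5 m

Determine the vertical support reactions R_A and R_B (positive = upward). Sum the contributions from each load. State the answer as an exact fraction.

R_A = 53/6 kN, R_B = 19/6 kN

Load 1 — uniform load w=4 kN/m over full span:
  R_A = wL/2 = 4·6/2 = 12 kN
  R_B = wL/2 = 4·6/2 = 12 kN
Load 2 — triangular load w₀=-4 kN/m (0→w₀ over full span):
  R_A = w₀L/6 = (-4)·6/6 = -4 kN
  R_B = w₀L/3 = (-4)·6/3 = -8 kN
Load 3 — applied couple M₀=8 kN·m at a=2 m (b=L-a=4):
  R_A = M₀/L = 8/6 = 4/3 kN
  R_B = -M₀/L = -8/6 = -4/3 kN
Load 4 — applied couple M₀=-3 kN·m at a=18/5 m (b=L-a=12/5):
  R_A = M₀/L = (-3)/6 = -1/2 kN
  R_B = -M₀/L = -(-3)/6 = 1/2 kN
Superposition: R_A = 53/6 kN, R_B = 19/6 kN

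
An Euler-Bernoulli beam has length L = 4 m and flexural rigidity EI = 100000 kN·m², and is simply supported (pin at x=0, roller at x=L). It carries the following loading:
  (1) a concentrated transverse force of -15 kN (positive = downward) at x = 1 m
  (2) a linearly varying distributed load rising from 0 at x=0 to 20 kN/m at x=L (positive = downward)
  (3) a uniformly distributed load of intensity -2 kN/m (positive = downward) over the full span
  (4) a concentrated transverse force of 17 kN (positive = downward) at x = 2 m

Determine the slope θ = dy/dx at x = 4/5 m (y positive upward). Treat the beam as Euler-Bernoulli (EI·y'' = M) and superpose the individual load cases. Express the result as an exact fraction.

θ(4/5) = -191147/900000000 rad

Load 1 — point force P=-15 kN at a=1 m (b=L-a=3):
  θ_1 = -Pb(L²-b²-3x²)/(6LEI)  [x≤a] = -(-15)·3·(4²-3²-3·(4/5)²)/(6·4·100000) = 381/4000000 rad
Load 2 — triangular load w₀=20 kN/m (0→w₀ over full span):
  θ_2 = -w₀(7L⁴-30L²x²+15x⁴)/(360LEI) = -20·(7·4⁴-30·4²·(4/5)²+15·(4/5)⁴)/(360·4·100000) = -728/3515625 rad
Load 3 — uniform load w=-2 kN/m over full span:
  θ_3 = -w(L³-6Lx²+4x³)/(24EI) = -(-2)·(4³-6·4·(4/5)²+4·(4/5)³)/(24·100000) = 33/781250 rad
Load 4 — point force P=17 kN at a=2 m (b=L-a=2):
  θ_4 = -Pb(L²-b²-3x²)/(6LEI)  [x≤a] = -17·2·(4²-2²-3·(4/5)²)/(6·4·100000) = -357/2500000 rad
Superposition: θ = Σ θ_i = -191147/900000000 rad ≈ -0.000212 rad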